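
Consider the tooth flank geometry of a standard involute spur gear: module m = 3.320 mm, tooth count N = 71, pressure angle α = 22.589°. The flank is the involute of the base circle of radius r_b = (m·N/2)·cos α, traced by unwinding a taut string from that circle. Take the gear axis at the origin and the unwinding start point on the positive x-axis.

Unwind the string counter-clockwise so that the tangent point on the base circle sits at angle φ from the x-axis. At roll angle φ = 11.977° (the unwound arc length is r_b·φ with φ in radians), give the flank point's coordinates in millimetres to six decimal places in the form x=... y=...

x=111.169852 y=0.329881

pitch radius r_p = m·N/2 = 3.320·71/2 = 117.860000
base radius r_b = r_p·cos α = 117.860000·cos 22.589° = 108.818250
roll angle φ = 11.977° = 0.20903808 rad
x = r_b·(cos φ + φ·sin φ) = 108.818250·(0.97823098 + 0.20903808·0.20751902) = 111.169852
y = r_b·(sin φ − φ·cos φ) = 108.818250·(0.20751902 − 0.20903808·0.97823098) = 0.329881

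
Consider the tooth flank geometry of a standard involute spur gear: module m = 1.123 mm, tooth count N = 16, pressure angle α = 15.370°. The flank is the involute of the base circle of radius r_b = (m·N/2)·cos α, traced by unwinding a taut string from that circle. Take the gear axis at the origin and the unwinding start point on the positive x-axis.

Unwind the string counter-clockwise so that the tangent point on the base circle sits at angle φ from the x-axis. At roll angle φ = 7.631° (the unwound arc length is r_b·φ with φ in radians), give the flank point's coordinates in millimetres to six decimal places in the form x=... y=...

pitch radius r_p = m·N/2 = 1.123·16/2 = 8.984000
base radius r_b = r_p·cos α = 8.984000·cos 15.370° = 8.662681
roll angle φ = 7.631° = 0.13318608 rad
x = r_b·(cos φ + φ·sin φ) = 8.662681·(0.99114384 + 0.13318608·0.13279267) = 8.739172
y = r_b·(sin φ − φ·cos φ) = 8.662681·(0.13279267 − 0.13318608·0.99114384) = 0.006810

x=8.739172 y=0.006810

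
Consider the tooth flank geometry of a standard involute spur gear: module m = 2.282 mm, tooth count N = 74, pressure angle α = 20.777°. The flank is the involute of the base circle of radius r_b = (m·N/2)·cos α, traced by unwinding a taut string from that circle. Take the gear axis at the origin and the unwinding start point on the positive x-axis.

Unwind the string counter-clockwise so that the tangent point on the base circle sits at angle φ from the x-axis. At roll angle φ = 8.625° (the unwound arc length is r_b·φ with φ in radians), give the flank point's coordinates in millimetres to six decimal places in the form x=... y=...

pitch radius r_p = m·N/2 = 2.282·74/2 = 84.434000
base radius r_b = r_p·cos α = 84.434000·cos 20.777° = 78.943101
roll angle φ = 8.625° = 0.15053465 rad
x = r_b·(cos φ + φ·sin φ) = 78.943101·(0.98869104 + 0.15053465·0.14996676) = 79.832492
y = r_b·(sin φ − φ·cos φ) = 78.943101·(0.14996676 − 0.15053465·0.98869104) = 0.089561

x=79.832492 y=0.089561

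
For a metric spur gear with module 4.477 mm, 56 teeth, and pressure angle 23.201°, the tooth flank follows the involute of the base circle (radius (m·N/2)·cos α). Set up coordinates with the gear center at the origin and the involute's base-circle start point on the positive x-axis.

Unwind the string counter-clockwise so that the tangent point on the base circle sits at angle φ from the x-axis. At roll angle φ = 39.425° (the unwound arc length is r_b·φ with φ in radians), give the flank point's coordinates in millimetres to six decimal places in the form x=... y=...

x=139.350051 y=11.930082

pitch radius r_p = m·N/2 = 4.477·56/2 = 125.356000
base radius r_b = r_p·cos α = 125.356000·cos 23.201° = 115.218268
roll angle φ = 39.425° = 0.68809606 rad
x = r_b·(cos φ + φ·sin φ) = 115.218268·(0.77245655 + 0.68809606·0.63506762) = 139.350051
y = r_b·(sin φ − φ·cos φ) = 115.218268·(0.63506762 − 0.68809606·0.77245655) = 11.930082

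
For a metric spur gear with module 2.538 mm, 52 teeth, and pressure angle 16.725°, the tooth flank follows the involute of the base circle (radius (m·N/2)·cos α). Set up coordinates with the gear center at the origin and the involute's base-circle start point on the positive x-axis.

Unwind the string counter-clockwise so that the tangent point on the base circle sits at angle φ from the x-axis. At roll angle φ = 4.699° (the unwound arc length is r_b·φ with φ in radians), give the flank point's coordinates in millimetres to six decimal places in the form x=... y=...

x=63.408688 y=0.011613

pitch radius r_p = m·N/2 = 2.538·52/2 = 65.988000
base radius r_b = r_p·cos α = 65.988000·cos 16.725° = 63.196511
roll angle φ = 4.699° = 0.08201302 rad
x = r_b·(cos φ + φ·sin φ) = 63.196511·(0.99663882 + 0.08201302·0.08192111) = 63.408688
y = r_b·(sin φ − φ·cos φ) = 63.196511·(0.08192111 − 0.08201302·0.99663882) = 0.011613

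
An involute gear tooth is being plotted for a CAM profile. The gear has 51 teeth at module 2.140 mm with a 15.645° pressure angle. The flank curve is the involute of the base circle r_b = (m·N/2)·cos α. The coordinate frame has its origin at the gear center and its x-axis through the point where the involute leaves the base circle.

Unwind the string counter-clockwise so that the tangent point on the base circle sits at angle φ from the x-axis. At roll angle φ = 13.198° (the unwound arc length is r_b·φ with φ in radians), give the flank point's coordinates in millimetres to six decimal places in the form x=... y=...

pitch radius r_p = m·N/2 = 2.140·51/2 = 54.570000
base radius r_b = r_p·cos α = 54.570000·cos 15.645° = 52.548239
roll angle φ = 13.198° = 0.23034855 rad
x = r_b·(cos φ + φ·sin φ) = 52.548239·(0.97358687 + 0.23034855·0.22831689) = 53.923917
y = r_b·(sin φ − φ·cos φ) = 52.548239·(0.22831689 − 0.23034855·0.97358687) = 0.212955

x=53.923917 y=0.212955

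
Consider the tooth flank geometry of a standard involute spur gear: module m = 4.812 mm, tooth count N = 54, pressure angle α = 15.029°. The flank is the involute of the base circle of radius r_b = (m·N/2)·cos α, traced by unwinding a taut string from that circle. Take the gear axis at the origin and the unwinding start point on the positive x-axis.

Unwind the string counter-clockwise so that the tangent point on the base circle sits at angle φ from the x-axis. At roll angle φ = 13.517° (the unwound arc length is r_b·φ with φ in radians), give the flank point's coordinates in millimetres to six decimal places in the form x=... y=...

x=128.923357 y=0.546144

pitch radius r_p = m·N/2 = 4.812·54/2 = 129.924000
base radius r_b = r_p·cos α = 129.924000·cos 15.029° = 125.479911
roll angle φ = 13.517° = 0.23591615 rad
x = r_b·(cos φ + φ·sin φ) = 125.479911·(0.97230061 + 0.23591615·0.23373386) = 128.923357
y = r_b·(sin φ − φ·cos φ) = 125.479911·(0.23373386 − 0.23591615·0.97230061) = 0.546144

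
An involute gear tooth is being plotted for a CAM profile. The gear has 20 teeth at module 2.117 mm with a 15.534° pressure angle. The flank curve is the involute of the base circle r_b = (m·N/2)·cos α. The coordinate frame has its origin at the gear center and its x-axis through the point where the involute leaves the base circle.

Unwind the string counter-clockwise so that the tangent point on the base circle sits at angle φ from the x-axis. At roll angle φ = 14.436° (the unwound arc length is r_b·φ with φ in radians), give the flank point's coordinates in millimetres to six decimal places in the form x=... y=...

x=21.033866 y=0.108057

pitch radius r_p = m·N/2 = 2.117·20/2 = 21.170000
base radius r_b = r_p·cos α = 21.170000·cos 15.534° = 20.396696
roll angle φ = 14.436° = 0.25195573 rad
x = r_b·(cos φ + φ·sin φ) = 20.396696·(0.96842671 + 0.25195573·0.24929842) = 21.033866
y = r_b·(sin φ − φ·cos φ) = 20.396696·(0.24929842 − 0.25195573·0.96842671) = 0.108057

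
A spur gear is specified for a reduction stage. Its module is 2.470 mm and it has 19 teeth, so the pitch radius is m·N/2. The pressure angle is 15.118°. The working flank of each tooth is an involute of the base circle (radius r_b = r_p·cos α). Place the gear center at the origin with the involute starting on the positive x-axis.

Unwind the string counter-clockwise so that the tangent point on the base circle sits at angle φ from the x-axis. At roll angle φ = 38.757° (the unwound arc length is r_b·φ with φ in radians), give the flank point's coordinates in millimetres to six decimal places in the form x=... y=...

x=27.257557 y=2.231934

pitch radius r_p = m·N/2 = 2.470·19/2 = 23.465000
base radius r_b = r_p·cos α = 23.465000·cos 15.118° = 22.652894
roll angle φ = 38.757° = 0.67643726 rad
x = r_b·(cos φ + φ·sin φ) = 22.652894·(0.77980801 + 0.67643726·0.62601875) = 27.257557
y = r_b·(sin φ − φ·cos φ) = 22.652894·(0.62601875 − 0.67643726·0.77980801) = 2.231934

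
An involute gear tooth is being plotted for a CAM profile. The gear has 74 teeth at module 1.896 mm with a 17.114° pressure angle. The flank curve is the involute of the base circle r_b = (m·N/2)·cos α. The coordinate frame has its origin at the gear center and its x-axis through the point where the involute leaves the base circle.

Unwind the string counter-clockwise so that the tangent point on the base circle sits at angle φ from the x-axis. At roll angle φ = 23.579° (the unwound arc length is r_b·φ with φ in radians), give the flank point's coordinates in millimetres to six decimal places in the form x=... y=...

x=72.484989 y=1.531388

pitch radius r_p = m·N/2 = 1.896·74/2 = 70.152000
base radius r_b = r_p·cos α = 70.152000·cos 17.114° = 67.045749
roll angle φ = 23.579° = 0.41153118 rad
x = r_b·(cos φ + φ·sin φ) = 67.045749·(0.91650940 + 0.41153118·0.40001314) = 72.484989
y = r_b·(sin φ − φ·cos φ) = 67.045749·(0.40001314 − 0.41153118·0.91650940) = 1.531388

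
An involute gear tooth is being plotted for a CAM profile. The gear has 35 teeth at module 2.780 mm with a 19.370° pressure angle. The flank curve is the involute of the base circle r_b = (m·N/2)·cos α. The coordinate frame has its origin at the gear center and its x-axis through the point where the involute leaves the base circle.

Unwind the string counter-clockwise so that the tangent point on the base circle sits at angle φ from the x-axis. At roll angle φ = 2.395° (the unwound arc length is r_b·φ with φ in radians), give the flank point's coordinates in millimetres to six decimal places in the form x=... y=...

x=45.936317 y=0.001117

pitch radius r_p = m·N/2 = 2.780·35/2 = 48.650000
base radius r_b = r_p·cos α = 48.650000·cos 19.370° = 45.896237
roll angle φ = 2.395° = 0.04180064 rad
x = r_b·(cos φ + φ·sin φ) = 45.896237·(0.99912648 + 0.04180064·0.04178846) = 45.936317
y = r_b·(sin φ − φ·cos φ) = 45.896237·(0.04178846 − 0.04180064·0.99912648) = 0.001117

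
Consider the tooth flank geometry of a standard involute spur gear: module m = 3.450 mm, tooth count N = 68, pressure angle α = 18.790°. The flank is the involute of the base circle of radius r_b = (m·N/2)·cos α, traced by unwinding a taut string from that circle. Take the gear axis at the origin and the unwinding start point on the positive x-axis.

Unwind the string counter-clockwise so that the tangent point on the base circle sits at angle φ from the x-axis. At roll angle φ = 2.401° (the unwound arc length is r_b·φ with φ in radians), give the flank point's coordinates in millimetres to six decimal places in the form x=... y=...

pitch radius r_p = m·N/2 = 3.450·68/2 = 117.300000
base radius r_b = r_p·cos α = 117.300000·cos 18.790° = 111.048554
roll angle φ = 2.401° = 0.04190536 rad
x = r_b·(cos φ + φ·sin φ) = 111.048554·(0.99912210 + 0.04190536·0.04189309) = 111.146015
y = r_b·(sin φ − φ·cos φ) = 111.048554·(0.04189309 − 0.04190536·0.99912210) = 0.002723

x=111.146015 y=0.002723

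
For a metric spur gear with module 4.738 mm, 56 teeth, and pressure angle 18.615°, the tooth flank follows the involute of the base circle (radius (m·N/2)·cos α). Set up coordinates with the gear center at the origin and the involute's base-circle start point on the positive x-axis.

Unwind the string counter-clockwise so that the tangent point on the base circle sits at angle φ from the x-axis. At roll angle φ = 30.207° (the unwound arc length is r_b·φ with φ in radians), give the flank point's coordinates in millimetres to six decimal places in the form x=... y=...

x=142.000727 y=5.972155

pitch radius r_p = m·N/2 = 4.738·56/2 = 132.664000
base radius r_b = r_p·cos α = 132.664000·cos 18.615° = 125.723666
roll angle φ = 30.207° = 0.52721161 rad
x = r_b·(cos φ + φ·sin φ) = 125.723666·(0.86421334 + 0.52721161·0.50312553) = 142.000727
y = r_b·(sin φ − φ·cos φ) = 125.723666·(0.50312553 − 0.52721161·0.86421334) = 5.972155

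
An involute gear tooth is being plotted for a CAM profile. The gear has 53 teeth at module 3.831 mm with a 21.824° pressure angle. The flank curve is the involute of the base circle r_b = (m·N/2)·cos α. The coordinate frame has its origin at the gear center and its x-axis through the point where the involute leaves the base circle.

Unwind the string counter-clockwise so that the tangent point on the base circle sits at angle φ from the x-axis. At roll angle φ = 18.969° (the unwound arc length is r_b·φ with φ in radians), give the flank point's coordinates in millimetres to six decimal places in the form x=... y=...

x=99.269845 y=1.127553

pitch radius r_p = m·N/2 = 3.831·53/2 = 101.521500
base radius r_b = r_p·cos α = 101.521500·cos 21.824° = 94.245473
roll angle φ = 18.969° = 0.33107151 rad
x = r_b·(cos φ + φ·sin φ) = 94.245473·(0.94569459 + 0.33107151·0.32505653) = 99.269845
y = r_b·(sin φ − φ·cos φ) = 94.245473·(0.32505653 − 0.33107151·0.94569459) = 1.127553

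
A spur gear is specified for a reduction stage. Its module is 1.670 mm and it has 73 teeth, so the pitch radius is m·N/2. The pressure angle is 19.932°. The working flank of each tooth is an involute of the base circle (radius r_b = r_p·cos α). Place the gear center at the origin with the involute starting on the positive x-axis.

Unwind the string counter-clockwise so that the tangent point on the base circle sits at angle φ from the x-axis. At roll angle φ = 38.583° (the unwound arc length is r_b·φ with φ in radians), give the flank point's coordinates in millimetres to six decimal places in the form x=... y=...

pitch radius r_p = m·N/2 = 1.670·73/2 = 60.955000
base radius r_b = r_p·cos α = 60.955000·cos 19.932° = 57.303666
roll angle φ = 38.583° = 0.67340039 rad
x = r_b·(cos φ + φ·sin φ) = 57.303666·(0.78170555 + 0.67340039·0.62364769) = 68.860104
y = r_b·(sin φ − φ·cos φ) = 57.303666·(0.62364769 − 0.67340039·0.78170555) = 5.572602

x=68.860104 y=5.572602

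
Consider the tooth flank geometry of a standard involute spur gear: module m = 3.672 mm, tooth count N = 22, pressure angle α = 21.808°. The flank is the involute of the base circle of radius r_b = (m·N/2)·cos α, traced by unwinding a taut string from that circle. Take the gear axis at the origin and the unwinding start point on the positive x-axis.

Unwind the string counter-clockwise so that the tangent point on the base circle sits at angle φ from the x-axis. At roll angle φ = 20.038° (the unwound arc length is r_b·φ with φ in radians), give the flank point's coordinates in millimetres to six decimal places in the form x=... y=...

x=39.725053 y=0.528201

pitch radius r_p = m·N/2 = 3.672·22/2 = 40.392000
base radius r_b = r_p·cos α = 40.392000·cos 21.808° = 37.501305
roll angle φ = 20.038° = 0.34972908 rad
x = r_b·(cos φ + φ·sin φ) = 37.501305·(0.93946558 + 0.34972908·0.34264330) = 39.725053
y = r_b·(sin φ − φ·cos φ) = 37.501305·(0.34264330 − 0.34972908·0.93946558) = 0.528201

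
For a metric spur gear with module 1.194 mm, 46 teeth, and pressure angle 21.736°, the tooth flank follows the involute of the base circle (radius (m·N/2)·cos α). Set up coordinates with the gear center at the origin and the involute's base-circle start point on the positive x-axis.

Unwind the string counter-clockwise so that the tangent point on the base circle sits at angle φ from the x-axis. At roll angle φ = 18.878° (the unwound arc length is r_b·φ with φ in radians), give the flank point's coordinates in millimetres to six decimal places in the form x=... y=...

pitch radius r_p = m·N/2 = 1.194·46/2 = 27.462000
base radius r_b = r_p·cos α = 27.462000·cos 21.736° = 25.509454
roll angle φ = 18.878° = 0.32948326 rad
x = r_b·(cos φ + φ·sin φ) = 25.509454·(0.94620966 + 0.32948326·0.32355412) = 26.856744
y = r_b·(sin φ − φ·cos φ) = 25.509454·(0.32355412 − 0.32948326·0.94620966) = 0.300855

x=26.856744 y=0.300855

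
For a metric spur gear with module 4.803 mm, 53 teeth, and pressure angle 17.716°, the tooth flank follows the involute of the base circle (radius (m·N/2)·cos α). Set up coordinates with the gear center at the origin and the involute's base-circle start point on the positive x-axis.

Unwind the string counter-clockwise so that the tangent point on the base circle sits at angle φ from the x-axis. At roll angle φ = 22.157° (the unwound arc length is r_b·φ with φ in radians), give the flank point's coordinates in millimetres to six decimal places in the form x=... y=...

pitch radius r_p = m·N/2 = 4.803·53/2 = 127.279500
base radius r_b = r_p·cos α = 127.279500·cos 17.716° = 121.243466
roll angle φ = 22.157° = 0.38671260 rad
x = r_b·(cos φ + φ·sin φ) = 121.243466·(0.92615389 + 0.38671260·0.37714582) = 129.973109
y = r_b·(sin φ − φ·cos φ) = 121.243466·(0.37714582 − 0.38671260·0.92615389) = 2.302467

x=129.973109 y=2.302467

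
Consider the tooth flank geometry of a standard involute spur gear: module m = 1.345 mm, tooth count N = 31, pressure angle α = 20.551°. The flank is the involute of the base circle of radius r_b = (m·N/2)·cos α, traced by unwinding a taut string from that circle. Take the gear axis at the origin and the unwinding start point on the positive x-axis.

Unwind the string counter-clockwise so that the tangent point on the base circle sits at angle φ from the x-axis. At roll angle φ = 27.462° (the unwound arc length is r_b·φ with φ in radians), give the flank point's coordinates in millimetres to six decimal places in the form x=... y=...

pitch radius r_p = m·N/2 = 1.345·31/2 = 20.847500
base radius r_b = r_p·cos α = 20.847500·cos 20.551° = 19.520767
roll angle φ = 27.462° = 0.47930232 rad
x = r_b·(cos φ + φ·sin φ) = 19.520767·(0.88731688 + 0.47930232·0.46116022) = 21.635882
y = r_b·(sin φ − φ·cos φ) = 19.520767·(0.46116022 − 0.47930232·0.88731688) = 0.700155

x=21.635882 y=0.700155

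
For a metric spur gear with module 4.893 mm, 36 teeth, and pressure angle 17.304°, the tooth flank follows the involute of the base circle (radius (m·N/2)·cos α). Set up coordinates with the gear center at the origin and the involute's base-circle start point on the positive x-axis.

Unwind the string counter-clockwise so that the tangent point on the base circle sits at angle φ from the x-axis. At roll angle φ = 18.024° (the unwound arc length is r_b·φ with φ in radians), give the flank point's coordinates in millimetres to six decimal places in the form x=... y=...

pitch radius r_p = m·N/2 = 4.893·36/2 = 88.074000
base radius r_b = r_p·cos α = 88.074000·cos 17.304° = 84.087774
roll angle φ = 18.024° = 0.31457814 rad
x = r_b·(cos φ + φ·sin φ) = 84.087774·(0.95092699 + 0.31457814·0.30941534) = 88.146043
y = r_b·(sin φ − φ·cos φ) = 84.087774·(0.30941534 − 0.31457814·0.95092699) = 0.863960

x=88.146043 y=0.863960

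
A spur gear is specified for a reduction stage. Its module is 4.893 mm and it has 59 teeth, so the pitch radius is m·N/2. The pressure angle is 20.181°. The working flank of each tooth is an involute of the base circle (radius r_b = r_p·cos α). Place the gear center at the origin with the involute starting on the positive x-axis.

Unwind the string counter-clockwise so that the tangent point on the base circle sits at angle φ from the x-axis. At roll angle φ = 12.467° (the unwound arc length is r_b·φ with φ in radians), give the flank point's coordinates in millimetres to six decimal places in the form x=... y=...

x=138.651255 y=0.463042

pitch radius r_p = m·N/2 = 4.893·59/2 = 144.343500
base radius r_b = r_p·cos α = 144.343500·cos 20.181° = 135.481888
roll angle φ = 12.467° = 0.21759020 rad
x = r_b·(cos φ + φ·sin φ) = 135.481888·(0.97642051 + 0.21759020·0.21587727) = 138.651255
y = r_b·(sin φ − φ·cos φ) = 135.481888·(0.21587727 − 0.21759020·0.97642051) = 0.463042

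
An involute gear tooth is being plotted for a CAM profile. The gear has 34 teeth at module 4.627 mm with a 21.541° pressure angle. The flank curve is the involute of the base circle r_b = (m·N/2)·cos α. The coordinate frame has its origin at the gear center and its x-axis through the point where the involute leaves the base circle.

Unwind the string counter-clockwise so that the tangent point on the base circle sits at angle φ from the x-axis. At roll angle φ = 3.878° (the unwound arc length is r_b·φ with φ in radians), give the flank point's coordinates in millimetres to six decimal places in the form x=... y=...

x=73.332464 y=0.007559

pitch radius r_p = m·N/2 = 4.627·34/2 = 78.659000
base radius r_b = r_p·cos α = 78.659000·cos 21.541° = 73.165067
roll angle φ = 3.878° = 0.06768387 rad
x = r_b·(cos φ + φ·sin φ) = 73.165067·(0.99771032 + 0.06768387·0.06763220) = 73.332464
y = r_b·(sin φ − φ·cos φ) = 73.165067·(0.06763220 − 0.06768387·0.99771032) = 0.007559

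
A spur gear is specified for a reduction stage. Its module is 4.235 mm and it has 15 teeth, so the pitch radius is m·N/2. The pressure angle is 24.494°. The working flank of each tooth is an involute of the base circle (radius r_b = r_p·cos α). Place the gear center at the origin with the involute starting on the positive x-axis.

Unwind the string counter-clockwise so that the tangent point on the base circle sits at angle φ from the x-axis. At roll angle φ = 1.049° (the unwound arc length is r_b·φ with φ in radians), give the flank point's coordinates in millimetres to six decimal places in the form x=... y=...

x=28.908868 y=0.000059

pitch radius r_p = m·N/2 = 4.235·15/2 = 31.762500
base radius r_b = r_p·cos α = 31.762500·cos 24.494° = 28.904024
roll angle φ = 1.049° = 0.01830850 rad
x = r_b·(cos φ + φ·sin φ) = 28.904024·(0.99983240 + 0.01830850·0.01830748) = 28.908868
y = r_b·(sin φ − φ·cos φ) = 28.904024·(0.01830748 − 0.01830850·0.99983240) = 0.000059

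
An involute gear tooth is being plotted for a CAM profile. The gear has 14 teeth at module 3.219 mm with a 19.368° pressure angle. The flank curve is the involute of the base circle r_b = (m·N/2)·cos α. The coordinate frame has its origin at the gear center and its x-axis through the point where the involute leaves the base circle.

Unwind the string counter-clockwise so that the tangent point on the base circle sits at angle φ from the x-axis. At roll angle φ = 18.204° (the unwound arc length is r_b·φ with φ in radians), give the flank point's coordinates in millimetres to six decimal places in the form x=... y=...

pitch radius r_p = m·N/2 = 3.219·14/2 = 22.533000
base radius r_b = r_p·cos α = 22.533000·cos 19.368° = 21.257813
roll angle φ = 18.204° = 0.31771974 rad
x = r_b·(cos φ + φ·sin φ) = 21.257813·(0.94995024 + 0.31771974·0.31240124) = 22.303831
y = r_b·(sin φ − φ·cos φ) = 21.257813·(0.31240124 − 0.31771974·0.94995024) = 0.224978

x=22.303831 y=0.224978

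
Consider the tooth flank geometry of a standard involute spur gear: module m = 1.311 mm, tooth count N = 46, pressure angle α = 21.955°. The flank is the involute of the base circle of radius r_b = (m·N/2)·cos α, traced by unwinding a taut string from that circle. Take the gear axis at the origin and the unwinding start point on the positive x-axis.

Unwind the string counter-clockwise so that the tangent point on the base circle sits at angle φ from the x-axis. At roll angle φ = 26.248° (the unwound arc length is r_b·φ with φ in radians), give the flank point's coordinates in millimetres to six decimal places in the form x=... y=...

x=30.748668 y=0.877590

pitch radius r_p = m·N/2 = 1.311·46/2 = 30.153000
base radius r_b = r_p·cos α = 30.153000·cos 21.955° = 27.966238
roll angle φ = 26.248° = 0.45811402 rad
x = r_b·(cos φ + φ·sin φ) = 27.966238·(0.89688818 + 0.45811402·0.44225738) = 30.748668
y = r_b·(sin φ − φ·cos φ) = 27.966238·(0.44225738 − 0.45811402·0.89688818) = 0.877590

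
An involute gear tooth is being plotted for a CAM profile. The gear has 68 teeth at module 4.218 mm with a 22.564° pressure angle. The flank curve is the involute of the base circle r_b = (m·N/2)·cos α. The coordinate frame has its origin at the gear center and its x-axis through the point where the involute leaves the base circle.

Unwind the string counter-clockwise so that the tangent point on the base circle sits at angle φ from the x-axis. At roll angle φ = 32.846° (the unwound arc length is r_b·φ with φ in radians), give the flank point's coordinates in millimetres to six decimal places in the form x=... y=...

pitch radius r_p = m·N/2 = 4.218·68/2 = 143.412000
base radius r_b = r_p·cos α = 143.412000·cos 22.564° = 132.434026
roll angle φ = 32.846° = 0.57327085 rad
x = r_b·(cos φ + φ·sin φ) = 132.434026·(0.84013142 + 0.57327085·0.54238289) = 152.440002
y = r_b·(sin φ − φ·cos φ) = 132.434026·(0.54238289 − 0.57327085·0.84013142) = 8.046696

x=152.440002 y=8.046696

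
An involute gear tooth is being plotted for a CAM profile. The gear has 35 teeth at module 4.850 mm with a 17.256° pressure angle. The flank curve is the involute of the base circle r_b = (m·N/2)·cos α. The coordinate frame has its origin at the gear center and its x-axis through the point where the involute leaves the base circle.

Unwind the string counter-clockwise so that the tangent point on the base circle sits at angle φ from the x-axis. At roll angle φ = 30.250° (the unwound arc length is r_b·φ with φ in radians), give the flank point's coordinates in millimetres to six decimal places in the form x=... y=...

x=91.576315 y=3.866436

pitch radius r_p = m·N/2 = 4.850·35/2 = 84.875000
base radius r_b = r_p·cos α = 84.875000·cos 17.256° = 81.054682
roll angle φ = 30.250° = 0.52796210 rad
x = r_b·(cos φ + φ·sin φ) = 81.054682·(0.86383551 + 0.52796210·0.50377398) = 91.576315
y = r_b·(sin φ − φ·cos φ) = 81.054682·(0.50377398 − 0.52796210·0.86383551) = 3.866436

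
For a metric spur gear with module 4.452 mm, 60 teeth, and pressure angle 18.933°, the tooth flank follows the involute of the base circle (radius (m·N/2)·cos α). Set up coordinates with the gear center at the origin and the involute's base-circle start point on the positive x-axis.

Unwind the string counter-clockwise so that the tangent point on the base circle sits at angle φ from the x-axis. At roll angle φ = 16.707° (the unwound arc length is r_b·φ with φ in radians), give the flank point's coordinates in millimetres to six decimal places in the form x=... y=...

pitch radius r_p = m·N/2 = 4.452·60/2 = 133.560000
base radius r_b = r_p·cos α = 133.560000·cos 18.933° = 126.334222
roll angle φ = 16.707° = 0.29159216 rad
x = r_b·(cos φ + φ·sin φ) = 126.334222·(0.95778738 + 0.29159216·0.28747754) = 131.591441
y = r_b·(sin φ − φ·cos φ) = 126.334222·(0.28747754 − 0.29159216·0.95778738) = 1.035214

x=131.591441 y=1.035214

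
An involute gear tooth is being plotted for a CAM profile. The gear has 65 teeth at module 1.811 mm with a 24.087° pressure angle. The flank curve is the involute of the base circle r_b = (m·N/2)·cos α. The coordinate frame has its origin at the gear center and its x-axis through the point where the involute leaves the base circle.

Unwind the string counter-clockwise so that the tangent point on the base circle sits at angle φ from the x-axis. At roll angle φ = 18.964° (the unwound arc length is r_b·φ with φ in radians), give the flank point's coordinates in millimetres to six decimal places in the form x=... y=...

x=56.595688 y=0.642352

pitch radius r_p = m·N/2 = 1.811·65/2 = 58.857500
base radius r_b = r_p·cos α = 58.857500·cos 24.087° = 53.732589
roll angle φ = 18.964° = 0.33098424 rad
x = r_b·(cos φ + φ·sin φ) = 53.732589·(0.94572295 + 0.33098424·0.32497400) = 56.595688
y = r_b·(sin φ − φ·cos φ) = 53.732589·(0.32497400 − 0.33098424·0.94572295) = 0.642352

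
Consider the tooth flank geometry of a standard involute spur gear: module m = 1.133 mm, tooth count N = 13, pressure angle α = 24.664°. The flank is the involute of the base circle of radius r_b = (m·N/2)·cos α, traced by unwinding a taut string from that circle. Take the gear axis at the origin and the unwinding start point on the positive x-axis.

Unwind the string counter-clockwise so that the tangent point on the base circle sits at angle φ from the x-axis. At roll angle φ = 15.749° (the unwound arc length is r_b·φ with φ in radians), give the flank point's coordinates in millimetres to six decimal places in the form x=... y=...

x=6.940715 y=0.045981

pitch radius r_p = m·N/2 = 1.133·13/2 = 7.364500
base radius r_b = r_p·cos α = 7.364500·cos 24.664° = 6.692641
roll angle φ = 15.749° = 0.27487190 rad
x = r_b·(cos φ + φ·sin φ) = 6.692641·(0.96245997 + 0.27487190·0.27142365) = 6.940715
y = r_b·(sin φ − φ·cos φ) = 6.692641·(0.27142365 − 0.27487190·0.96245997) = 0.045981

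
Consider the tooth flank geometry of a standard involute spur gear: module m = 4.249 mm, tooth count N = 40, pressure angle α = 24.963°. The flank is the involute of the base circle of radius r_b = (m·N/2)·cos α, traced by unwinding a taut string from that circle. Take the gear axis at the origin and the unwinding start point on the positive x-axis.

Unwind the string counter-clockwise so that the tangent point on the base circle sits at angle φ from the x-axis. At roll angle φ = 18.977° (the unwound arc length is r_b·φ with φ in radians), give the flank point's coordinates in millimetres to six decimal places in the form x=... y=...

x=81.151766 y=0.922879

pitch radius r_p = m·N/2 = 4.249·40/2 = 84.980000
base radius r_b = r_p·cos α = 84.980000·cos 24.963° = 77.041212
roll angle φ = 18.977° = 0.33121113 rad
x = r_b·(cos φ + φ·sin φ) = 77.041212·(0.94564919 + 0.33121113·0.32518857) = 81.151766
y = r_b·(sin φ − φ·cos φ) = 77.041212·(0.32518857 − 0.33121113·0.94564919) = 0.922879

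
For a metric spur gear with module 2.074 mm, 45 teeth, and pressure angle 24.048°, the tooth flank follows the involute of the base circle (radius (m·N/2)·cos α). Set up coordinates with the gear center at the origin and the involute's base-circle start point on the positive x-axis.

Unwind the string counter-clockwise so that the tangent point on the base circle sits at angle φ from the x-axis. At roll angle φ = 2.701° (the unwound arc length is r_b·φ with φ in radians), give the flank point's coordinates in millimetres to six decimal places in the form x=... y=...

pitch radius r_p = m·N/2 = 2.074·45/2 = 46.665000
base radius r_b = r_p·cos α = 46.665000·cos 24.048° = 42.614683
roll angle φ = 2.701° = 0.04714134 rad
x = r_b·(cos φ + φ·sin φ) = 42.614683·(0.99888905 + 0.04714134·0.04712388) = 42.662008
y = r_b·(sin φ − φ·cos φ) = 42.614683·(0.04712388 − 0.04714134·0.99888905) = 0.001488

x=42.662008 y=0.001488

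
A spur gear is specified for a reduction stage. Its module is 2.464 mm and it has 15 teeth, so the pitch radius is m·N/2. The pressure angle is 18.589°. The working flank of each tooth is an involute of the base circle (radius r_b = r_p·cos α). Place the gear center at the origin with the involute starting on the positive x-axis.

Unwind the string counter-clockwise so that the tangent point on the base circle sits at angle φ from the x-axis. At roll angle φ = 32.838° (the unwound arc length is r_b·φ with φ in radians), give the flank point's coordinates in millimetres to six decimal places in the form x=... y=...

x=20.160729 y=1.063506

pitch radius r_p = m·N/2 = 2.464·15/2 = 18.480000
base radius r_b = r_p·cos α = 18.480000·cos 18.589° = 17.515892
roll angle φ = 32.838° = 0.57313122 rad
x = r_b·(cos φ + φ·sin φ) = 17.515892·(0.84020714 + 0.57313122·0.54226558) = 20.160729
y = r_b·(sin φ − φ·cos φ) = 17.515892·(0.54226558 − 0.57313122·0.84020714) = 1.063506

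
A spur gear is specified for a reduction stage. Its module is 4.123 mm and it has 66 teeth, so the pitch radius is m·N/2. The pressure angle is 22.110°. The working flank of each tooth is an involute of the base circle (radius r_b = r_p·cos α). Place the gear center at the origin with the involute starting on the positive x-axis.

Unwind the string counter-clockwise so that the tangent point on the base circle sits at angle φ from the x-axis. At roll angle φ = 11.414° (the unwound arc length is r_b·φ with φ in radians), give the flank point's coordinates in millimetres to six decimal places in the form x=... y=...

pitch radius r_p = m·N/2 = 4.123·66/2 = 136.059000
base radius r_b = r_p·cos α = 136.059000·cos 22.110° = 126.053623
roll angle φ = 11.414° = 0.19921188 rad
x = r_b·(cos φ + φ·sin φ) = 126.053623·(0.98022285 + 0.19921188·0.19789686) = 128.530104
y = r_b·(sin φ − φ·cos φ) = 126.053623·(0.19789686 − 0.19921188·0.98022285) = 0.330868

x=128.530104 y=0.330868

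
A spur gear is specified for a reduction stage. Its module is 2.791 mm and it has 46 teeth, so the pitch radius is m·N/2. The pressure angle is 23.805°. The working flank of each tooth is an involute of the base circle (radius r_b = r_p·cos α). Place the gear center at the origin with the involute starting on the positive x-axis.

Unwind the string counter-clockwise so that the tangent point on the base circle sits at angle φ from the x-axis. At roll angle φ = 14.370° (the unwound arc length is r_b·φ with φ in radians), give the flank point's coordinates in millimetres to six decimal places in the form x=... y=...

pitch radius r_p = m·N/2 = 2.791·46/2 = 64.193000
base radius r_b = r_p·cos α = 64.193000·cos 23.805° = 58.731745
roll angle φ = 14.370° = 0.25080381 rad
x = r_b·(cos φ + φ·sin φ) = 58.731745·(0.96871324 + 0.25080381·0.24818270) = 60.549987
y = r_b·(sin φ − φ·cos φ) = 58.731745·(0.24818270 − 0.25080381·0.96871324) = 0.306916

x=60.549987 y=0.306916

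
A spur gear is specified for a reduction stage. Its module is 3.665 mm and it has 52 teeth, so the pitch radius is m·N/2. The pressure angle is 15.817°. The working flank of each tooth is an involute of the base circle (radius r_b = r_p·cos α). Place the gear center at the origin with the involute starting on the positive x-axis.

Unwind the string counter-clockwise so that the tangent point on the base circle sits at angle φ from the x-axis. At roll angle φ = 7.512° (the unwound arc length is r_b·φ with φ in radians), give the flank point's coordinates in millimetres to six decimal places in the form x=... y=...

pitch radius r_p = m·N/2 = 3.665·52/2 = 95.290000
base radius r_b = r_p·cos α = 95.290000·cos 15.817° = 91.682050
roll angle φ = 7.512° = 0.13110913 rad
x = r_b·(cos φ + φ·sin φ) = 91.682050·(0.99141750 + 0.13110913·0.13073384) = 92.466656
y = r_b·(sin φ − φ·cos φ) = 91.682050·(0.13073384 − 0.13110913·0.99141750) = 0.068757

x=92.466656 y=0.068757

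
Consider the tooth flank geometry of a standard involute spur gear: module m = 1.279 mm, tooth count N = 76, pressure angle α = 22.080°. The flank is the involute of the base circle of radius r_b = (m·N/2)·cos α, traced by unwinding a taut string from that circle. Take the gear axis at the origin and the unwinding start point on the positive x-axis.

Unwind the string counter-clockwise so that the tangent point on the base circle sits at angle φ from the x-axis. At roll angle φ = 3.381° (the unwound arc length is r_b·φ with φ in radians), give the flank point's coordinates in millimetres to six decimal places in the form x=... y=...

x=45.115870 y=0.003084

pitch radius r_p = m·N/2 = 1.279·76/2 = 48.602000
base radius r_b = r_p·cos α = 48.602000·cos 22.080° = 45.037525
roll angle φ = 3.381° = 0.05900958 rad
x = r_b·(cos φ + φ·sin φ) = 45.037525·(0.99825944 + 0.05900958·0.05897534) = 45.115870
y = r_b·(sin φ − φ·cos φ) = 45.037525·(0.05897534 − 0.05900958·0.99825944) = 0.003084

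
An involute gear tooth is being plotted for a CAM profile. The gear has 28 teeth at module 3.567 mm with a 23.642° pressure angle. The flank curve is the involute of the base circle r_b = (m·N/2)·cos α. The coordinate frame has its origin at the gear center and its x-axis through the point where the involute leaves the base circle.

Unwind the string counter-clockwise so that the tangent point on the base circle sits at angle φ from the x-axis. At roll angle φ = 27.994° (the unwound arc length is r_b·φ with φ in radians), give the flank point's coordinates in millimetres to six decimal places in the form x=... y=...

x=50.885353 y=1.736449

pitch radius r_p = m·N/2 = 3.567·28/2 = 49.938000
base radius r_b = r_p·cos α = 49.938000·cos 23.642° = 45.746654
roll angle φ = 27.994° = 0.48858747 rad
x = r_b·(cos φ + φ·sin φ) = 45.746654·(0.88299675 + 0.48858747·0.46937910) = 50.885353
y = r_b·(sin φ − φ·cos φ) = 45.746654·(0.46937910 − 0.48858747·0.88299675) = 1.736449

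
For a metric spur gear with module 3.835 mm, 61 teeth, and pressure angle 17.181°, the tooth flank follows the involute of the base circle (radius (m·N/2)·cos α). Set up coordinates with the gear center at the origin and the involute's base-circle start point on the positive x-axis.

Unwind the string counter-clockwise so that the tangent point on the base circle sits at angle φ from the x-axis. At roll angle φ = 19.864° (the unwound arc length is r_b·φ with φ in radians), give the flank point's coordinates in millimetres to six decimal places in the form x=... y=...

x=118.263328 y=1.533634

pitch radius r_p = m·N/2 = 3.835·61/2 = 116.967500
base radius r_b = r_p·cos α = 116.967500·cos 17.181° = 111.747986
roll angle φ = 19.864° = 0.34669220 rad
x = r_b·(cos φ + φ·sin φ) = 111.747986·(0.94050181 + 0.34669220·0.33978868) = 118.263328
y = r_b·(sin φ − φ·cos φ) = 111.747986·(0.33978868 − 0.34669220·0.94050181) = 1.533634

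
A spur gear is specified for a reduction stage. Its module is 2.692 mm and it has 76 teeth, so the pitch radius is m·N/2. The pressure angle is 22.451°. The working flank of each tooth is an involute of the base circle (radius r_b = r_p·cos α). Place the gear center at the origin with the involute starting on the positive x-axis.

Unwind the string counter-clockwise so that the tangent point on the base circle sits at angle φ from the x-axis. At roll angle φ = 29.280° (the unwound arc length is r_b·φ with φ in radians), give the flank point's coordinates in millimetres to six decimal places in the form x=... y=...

pitch radius r_p = m·N/2 = 2.692·76/2 = 102.296000
base radius r_b = r_p·cos α = 102.296000·cos 22.451° = 94.542625
roll angle φ = 29.280° = 0.51103240 rad
x = r_b·(cos φ + φ·sin φ) = 94.542625·(0.87224005 + 0.51103240·0.48907801) = 106.093347
y = r_b·(sin φ − φ·cos φ) = 94.542625·(0.48907801 − 0.51103240·0.87224005) = 4.097013

x=106.093347 y=4.097013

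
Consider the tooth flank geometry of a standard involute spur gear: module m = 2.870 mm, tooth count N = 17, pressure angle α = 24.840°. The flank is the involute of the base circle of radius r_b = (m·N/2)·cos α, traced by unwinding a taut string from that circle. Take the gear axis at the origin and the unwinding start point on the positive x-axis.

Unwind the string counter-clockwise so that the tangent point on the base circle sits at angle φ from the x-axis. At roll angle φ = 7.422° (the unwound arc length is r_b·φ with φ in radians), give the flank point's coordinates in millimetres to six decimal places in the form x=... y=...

x=22.323045 y=0.016013

pitch radius r_p = m·N/2 = 2.870·17/2 = 24.395000
base radius r_b = r_p·cos α = 24.395000·cos 24.840° = 22.138083
roll angle φ = 7.422° = 0.12953834 rad
x = r_b·(cos φ + φ·sin φ) = 22.138083·(0.99162164 + 0.12953834·0.12917636) = 22.323045
y = r_b·(sin φ − φ·cos φ) = 22.138083·(0.12917636 − 0.12953834·0.99162164) = 0.016013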